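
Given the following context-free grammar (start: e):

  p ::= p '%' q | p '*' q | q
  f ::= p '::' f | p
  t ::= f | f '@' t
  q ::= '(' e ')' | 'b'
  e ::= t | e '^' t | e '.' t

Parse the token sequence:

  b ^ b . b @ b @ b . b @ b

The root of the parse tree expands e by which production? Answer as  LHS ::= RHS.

[e [e [e [e [t [f [p [q b]]]]] ^ [t [f [p [q b]]]]] . [t [f [p [q b]]] @ [t [f [p [q b]]] @ [t [f [p [q b]]]]]]] . [t [f [p [q b]]] @ [t [f [p [q b]]]]]]

e ::= e '.' t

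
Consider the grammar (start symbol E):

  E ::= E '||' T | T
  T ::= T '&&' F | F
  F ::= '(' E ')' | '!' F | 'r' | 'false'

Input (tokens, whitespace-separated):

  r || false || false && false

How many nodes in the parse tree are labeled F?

4

[E [E [E [T [F r]]] || [T [F false]]] || [T [T [F false]] && [F false]]]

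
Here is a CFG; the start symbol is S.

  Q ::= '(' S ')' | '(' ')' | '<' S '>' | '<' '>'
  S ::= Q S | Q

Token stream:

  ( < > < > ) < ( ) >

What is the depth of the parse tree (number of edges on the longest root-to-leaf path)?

5

[S [Q ( [S [Q < >] [S [Q < >]]] )] [S [Q < [S [Q ( )]] >]]]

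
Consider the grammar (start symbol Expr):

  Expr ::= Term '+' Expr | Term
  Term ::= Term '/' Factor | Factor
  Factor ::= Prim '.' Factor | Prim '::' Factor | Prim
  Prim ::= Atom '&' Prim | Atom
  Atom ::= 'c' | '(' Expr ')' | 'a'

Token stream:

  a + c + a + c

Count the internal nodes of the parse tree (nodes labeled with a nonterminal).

20

[Expr [Term [Factor [Prim [Atom a]]]] + [Expr [Term [Factor [Prim [Atom c]]]] + [Expr [Term [Factor [Prim [Atom a]]]] + [Expr [Term [Factor [Prim [Atom c]]]]]]]]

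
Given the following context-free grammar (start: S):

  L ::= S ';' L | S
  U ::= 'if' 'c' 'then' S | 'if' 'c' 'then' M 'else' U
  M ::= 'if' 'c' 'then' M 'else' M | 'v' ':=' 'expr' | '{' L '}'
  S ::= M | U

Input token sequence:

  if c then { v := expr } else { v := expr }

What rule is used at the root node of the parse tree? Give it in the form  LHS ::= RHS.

[S [M if c then [M { [L [S [M v := expr]]] }] else [M { [L [S [M v := expr]]] }]]]

S ::= M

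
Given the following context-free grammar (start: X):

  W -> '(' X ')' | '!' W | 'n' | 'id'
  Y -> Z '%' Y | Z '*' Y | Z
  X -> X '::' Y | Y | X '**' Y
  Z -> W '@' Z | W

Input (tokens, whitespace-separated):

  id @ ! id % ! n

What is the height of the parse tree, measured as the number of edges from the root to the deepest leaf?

6

[X [Y [Z [W id] @ [Z [W ! [W id]]]] % [Y [Z [W ! [W n]]]]]]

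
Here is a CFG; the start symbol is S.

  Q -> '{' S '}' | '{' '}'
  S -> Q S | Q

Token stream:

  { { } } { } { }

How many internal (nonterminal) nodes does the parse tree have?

8

[S [Q { [S [Q { }]] }] [S [Q { }] [S [Q { }]]]]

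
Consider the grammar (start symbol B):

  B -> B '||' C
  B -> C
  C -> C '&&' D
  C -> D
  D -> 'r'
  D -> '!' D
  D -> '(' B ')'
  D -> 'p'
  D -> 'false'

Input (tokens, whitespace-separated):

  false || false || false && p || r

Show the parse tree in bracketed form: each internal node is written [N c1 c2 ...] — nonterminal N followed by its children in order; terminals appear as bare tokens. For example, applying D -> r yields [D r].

B
B || C
B || C || C
B || C || C || C
C || C || C || C
D || C || C || C
false || C || C || C
false || D || C || C
false || false || C || C
false || false || C && D || C
false || false || D && D || C
false || false || false && D || C
false || false || false && p || C
false || false || false && p || D
false || false || false && p || r

[B [B [B [B [C [D false]]] || [C [D false]]] || [C [C [D false]] && [D p]]] || [C [D r]]]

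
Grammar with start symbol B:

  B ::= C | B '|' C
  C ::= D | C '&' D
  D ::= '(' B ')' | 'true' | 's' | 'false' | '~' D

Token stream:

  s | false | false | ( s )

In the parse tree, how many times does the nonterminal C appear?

[B [B [B [B [C [D s]]] | [C [D false]]] | [C [D false]]] | [C [D ( [B [C [D s]]] )]]]

5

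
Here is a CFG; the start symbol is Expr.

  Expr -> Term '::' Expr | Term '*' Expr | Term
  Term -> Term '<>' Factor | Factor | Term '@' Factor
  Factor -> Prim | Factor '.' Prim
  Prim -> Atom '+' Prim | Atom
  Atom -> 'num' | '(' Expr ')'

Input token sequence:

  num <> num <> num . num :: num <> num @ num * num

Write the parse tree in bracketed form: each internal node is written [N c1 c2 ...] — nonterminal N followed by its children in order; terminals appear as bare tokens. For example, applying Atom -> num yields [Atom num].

[Expr [Term [Term [Term [Factor [Prim [Atom num]]]] <> [Factor [Prim [Atom num]]]] <> [Factor [Factor [Prim [Atom num]]] . [Prim [Atom num]]]] :: [Expr [Term [Term [Term [Factor [Prim [Atom num]]]] <> [Factor [Prim [Atom num]]]] @ [Factor [Prim [Atom num]]]] * [Expr [Term [Factor [Prim [Atom num]]]]]]]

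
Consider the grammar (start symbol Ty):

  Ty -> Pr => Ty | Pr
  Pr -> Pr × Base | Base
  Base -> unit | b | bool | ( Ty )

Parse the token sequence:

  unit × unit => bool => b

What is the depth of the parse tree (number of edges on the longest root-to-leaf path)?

5

[Ty [Pr [Pr [Base unit]] × [Base unit]] => [Ty [Pr [Base bool]] => [Ty [Pr [Base b]]]]]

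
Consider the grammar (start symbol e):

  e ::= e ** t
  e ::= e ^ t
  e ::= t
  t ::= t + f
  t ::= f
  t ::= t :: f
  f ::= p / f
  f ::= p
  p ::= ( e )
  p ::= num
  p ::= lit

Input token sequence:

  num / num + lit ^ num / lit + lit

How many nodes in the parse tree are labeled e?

[e [e [t [t [f [p num] / [f [p num]]]] + [f [p lit]]]] ^ [t [t [f [p num] / [f [p lit]]]] + [f [p lit]]]]

2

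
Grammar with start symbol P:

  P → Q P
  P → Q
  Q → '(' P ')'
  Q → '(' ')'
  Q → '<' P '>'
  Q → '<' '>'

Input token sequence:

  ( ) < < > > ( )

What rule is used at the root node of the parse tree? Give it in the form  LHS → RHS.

[P [Q ( )] [P [Q < [P [Q < >]] >] [P [Q ( )]]]]

P → Q P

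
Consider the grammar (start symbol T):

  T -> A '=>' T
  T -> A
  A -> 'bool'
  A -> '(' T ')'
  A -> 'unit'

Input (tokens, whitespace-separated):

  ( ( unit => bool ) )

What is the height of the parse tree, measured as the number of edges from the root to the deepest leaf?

7

[T [A ( [T [A ( [T [A unit] => [T [A bool]]] )]] )]]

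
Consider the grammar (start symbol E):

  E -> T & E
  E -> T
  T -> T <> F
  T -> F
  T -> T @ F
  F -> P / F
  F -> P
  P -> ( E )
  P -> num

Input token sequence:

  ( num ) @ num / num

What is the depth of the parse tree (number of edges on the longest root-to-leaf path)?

[E [T [T [F [P ( [E [T [F [P num]]]] )]]] @ [F [P num] / [F [P num]]]]]

9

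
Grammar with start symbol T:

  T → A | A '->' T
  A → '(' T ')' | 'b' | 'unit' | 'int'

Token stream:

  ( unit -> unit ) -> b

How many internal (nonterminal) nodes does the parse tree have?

[T [A ( [T [A unit] -> [T [A unit]]] )] -> [T [A b]]]

8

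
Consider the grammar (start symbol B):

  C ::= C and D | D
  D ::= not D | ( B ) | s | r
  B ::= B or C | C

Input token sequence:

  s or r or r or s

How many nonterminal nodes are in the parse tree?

[B [B [B [B [C [D s]]] or [C [D r]]] or [C [D r]]] or [C [D s]]]

12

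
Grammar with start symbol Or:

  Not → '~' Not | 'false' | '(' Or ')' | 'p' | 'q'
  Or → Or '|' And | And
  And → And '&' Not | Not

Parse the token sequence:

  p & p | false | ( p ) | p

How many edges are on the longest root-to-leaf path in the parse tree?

7

[Or [Or [Or [Or [And [And [Not p]] & [Not p]]] | [And [Not false]]] | [And [Not ( [Or [And [Not p]]] )]]] | [And [Not p]]]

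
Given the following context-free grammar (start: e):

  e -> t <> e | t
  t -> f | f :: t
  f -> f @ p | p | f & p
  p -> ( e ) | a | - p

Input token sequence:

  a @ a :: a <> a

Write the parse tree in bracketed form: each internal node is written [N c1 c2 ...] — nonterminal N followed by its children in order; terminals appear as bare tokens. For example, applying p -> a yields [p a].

[e [t [f [f [p a]] @ [p a]] :: [t [f [p a]]]] <> [e [t [f [p a]]]]]

e
t <> e
f :: t <> e
f @ p :: t <> e
p @ p :: t <> e
a @ p :: t <> e
a @ a :: t <> e
a @ a :: f <> e
a @ a :: p <> e
a @ a :: a <> e
a @ a :: a <> t
a @ a :: a <> f
a @ a :: a <> p
a @ a :: a <> a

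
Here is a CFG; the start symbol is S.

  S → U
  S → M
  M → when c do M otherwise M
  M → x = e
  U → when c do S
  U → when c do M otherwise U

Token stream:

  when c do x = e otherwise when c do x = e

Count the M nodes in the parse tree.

[S [U when c do [M x = e] otherwise [U when c do [S [M x = e]]]]]

2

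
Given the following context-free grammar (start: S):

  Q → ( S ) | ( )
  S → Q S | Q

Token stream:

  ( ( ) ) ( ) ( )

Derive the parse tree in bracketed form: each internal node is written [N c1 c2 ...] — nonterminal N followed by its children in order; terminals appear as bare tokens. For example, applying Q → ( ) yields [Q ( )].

S
Q S
( S ) S
( Q ) S
( ( ) ) S
( ( ) ) Q S
( ( ) ) ( ) S
( ( ) ) ( ) Q
( ( ) ) ( ) ( )

[S [Q ( [S [Q ( )]] )] [S [Q ( )] [S [Q ( )]]]]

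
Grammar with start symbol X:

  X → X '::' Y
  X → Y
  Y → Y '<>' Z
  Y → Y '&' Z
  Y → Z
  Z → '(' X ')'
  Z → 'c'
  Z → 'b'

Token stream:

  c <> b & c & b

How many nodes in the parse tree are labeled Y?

4

[X [Y [Y [Y [Y [Z c]] <> [Z b]] & [Z c]] & [Z b]]]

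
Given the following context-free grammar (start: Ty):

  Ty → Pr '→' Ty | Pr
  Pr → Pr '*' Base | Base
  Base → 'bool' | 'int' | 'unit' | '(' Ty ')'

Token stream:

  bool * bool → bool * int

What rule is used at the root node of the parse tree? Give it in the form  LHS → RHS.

[Ty [Pr [Pr [Base bool]] * [Base bool]] → [Ty [Pr [Pr [Base bool]] * [Base int]]]]

Ty → Pr '→' Ty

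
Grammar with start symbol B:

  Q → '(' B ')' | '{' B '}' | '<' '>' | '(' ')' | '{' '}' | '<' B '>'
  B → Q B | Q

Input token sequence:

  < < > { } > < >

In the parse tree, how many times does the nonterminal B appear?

[B [Q < [B [Q < >] [B [Q { }]]] >] [B [Q < >]]]

4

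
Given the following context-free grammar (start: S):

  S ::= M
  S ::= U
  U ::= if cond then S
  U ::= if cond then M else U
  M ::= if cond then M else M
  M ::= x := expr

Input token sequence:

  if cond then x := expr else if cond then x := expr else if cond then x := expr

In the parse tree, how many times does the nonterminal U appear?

3

[S [U if cond then [M x := expr] else [U if cond then [M x := expr] else [U if cond then [S [M x := expr]]]]]]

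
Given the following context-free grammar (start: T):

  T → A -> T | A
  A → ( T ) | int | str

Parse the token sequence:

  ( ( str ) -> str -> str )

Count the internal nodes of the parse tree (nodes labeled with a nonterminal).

10

[T [A ( [T [A ( [T [A str]] )] -> [T [A str] -> [T [A str]]]] )]]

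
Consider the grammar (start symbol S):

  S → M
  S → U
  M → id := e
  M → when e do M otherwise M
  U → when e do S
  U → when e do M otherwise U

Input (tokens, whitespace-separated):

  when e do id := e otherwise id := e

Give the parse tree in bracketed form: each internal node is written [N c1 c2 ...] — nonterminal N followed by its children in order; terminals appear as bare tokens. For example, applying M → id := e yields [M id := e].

S
M
when e do M otherwise M
when e do id := e otherwise M
when e do id := e otherwise id := e

[S [M when e do [M id := e] otherwise [M id := e]]]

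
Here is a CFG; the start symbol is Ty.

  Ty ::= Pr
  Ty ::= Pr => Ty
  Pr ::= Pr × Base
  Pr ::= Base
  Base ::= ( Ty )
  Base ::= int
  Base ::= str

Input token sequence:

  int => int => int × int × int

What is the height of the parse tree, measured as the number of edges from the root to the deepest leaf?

7

[Ty [Pr [Base int]] => [Ty [Pr [Base int]] => [Ty [Pr [Pr [Pr [Base int]] × [Base int]] × [Base int]]]]]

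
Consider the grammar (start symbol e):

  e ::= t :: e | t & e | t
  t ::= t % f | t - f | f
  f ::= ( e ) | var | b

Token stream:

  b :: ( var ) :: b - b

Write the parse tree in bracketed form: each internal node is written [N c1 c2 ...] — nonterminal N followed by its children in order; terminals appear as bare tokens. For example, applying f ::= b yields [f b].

e
t :: e
f :: e
b :: e
b :: t :: e
b :: f :: e
b :: ( e ) :: e
b :: ( t ) :: e
b :: ( f ) :: e
b :: ( var ) :: e
b :: ( var ) :: t
b :: ( var ) :: t - f
b :: ( var ) :: f - f
b :: ( var ) :: b - f
b :: ( var ) :: b - b

[e [t [f b]] :: [e [t [f ( [e [t [f var]]] )]] :: [e [t [t [f b]] - [f b]]]]]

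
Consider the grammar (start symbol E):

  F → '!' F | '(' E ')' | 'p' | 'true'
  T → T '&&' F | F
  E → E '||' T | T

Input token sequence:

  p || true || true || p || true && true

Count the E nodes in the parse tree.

[E [E [E [E [E [T [F p]]] || [T [F true]]] || [T [F true]]] || [T [F p]]] || [T [T [F true]] && [F true]]]

5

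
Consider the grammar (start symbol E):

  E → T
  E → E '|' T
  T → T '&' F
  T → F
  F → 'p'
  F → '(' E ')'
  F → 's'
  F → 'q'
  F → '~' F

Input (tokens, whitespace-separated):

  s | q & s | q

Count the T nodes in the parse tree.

[E [E [E [T [F s]]] | [T [T [F q]] & [F s]]] | [T [F q]]]

4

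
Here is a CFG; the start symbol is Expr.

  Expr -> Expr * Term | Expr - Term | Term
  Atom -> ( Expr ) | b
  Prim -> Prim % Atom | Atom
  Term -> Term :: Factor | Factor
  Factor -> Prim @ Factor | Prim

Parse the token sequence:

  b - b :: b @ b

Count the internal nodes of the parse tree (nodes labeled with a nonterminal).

17

[Expr [Expr [Term [Factor [Prim [Atom b]]]]] - [Term [Term [Factor [Prim [Atom b]]]] :: [Factor [Prim [Atom b]] @ [Factor [Prim [Atom b]]]]]]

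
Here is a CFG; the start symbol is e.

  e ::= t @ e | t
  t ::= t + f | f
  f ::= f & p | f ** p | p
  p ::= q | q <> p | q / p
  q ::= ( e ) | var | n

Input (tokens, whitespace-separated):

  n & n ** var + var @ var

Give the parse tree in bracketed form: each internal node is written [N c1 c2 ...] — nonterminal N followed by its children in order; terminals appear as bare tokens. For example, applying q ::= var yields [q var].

[e [t [t [f [f [f [p [q n]]] & [p [q n]]] ** [p [q var]]]] + [f [p [q var]]]] @ [e [t [f [p [q var]]]]]]

e
t @ e
t + f @ e
f + f @ e
f ** p + f @ e
f & p ** p + f @ e
p & p ** p + f @ e
q & p ** p + f @ e
n & p ** p + f @ e
n & q ** p + f @ e
n & n ** p + f @ e
n & n ** q + f @ e
n & n ** var + f @ e
n & n ** var + p @ e
n & n ** var + q @ e
n & n ** var + var @ e
n & n ** var + var @ t
n & n ** var + var @ f
n & n ** var + var @ p
n & n ** var + var @ q
n & n ** var + var @ var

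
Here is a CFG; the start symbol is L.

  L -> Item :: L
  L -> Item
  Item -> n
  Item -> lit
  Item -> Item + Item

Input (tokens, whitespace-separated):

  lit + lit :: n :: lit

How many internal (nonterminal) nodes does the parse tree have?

8

[L [Item [Item lit] + [Item lit]] :: [L [Item n] :: [L [Item lit]]]]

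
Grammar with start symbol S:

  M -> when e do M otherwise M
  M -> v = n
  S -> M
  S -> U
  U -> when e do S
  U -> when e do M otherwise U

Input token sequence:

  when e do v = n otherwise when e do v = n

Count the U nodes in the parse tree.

[S [U when e do [M v = n] otherwise [U when e do [S [M v = n]]]]]

2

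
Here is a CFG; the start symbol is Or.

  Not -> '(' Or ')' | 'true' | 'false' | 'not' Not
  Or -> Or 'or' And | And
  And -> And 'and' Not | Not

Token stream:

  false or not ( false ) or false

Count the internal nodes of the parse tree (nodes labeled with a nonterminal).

[Or [Or [Or [And [Not false]]] or [And [Not not [Not ( [Or [And [Not false]]] )]]]] or [And [Not false]]]

13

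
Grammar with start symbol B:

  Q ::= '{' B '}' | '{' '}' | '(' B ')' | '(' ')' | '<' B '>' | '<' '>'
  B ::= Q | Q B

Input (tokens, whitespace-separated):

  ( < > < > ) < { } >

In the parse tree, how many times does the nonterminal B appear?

[B [Q ( [B [Q < >] [B [Q < >]]] )] [B [Q < [B [Q { }]] >]]]

5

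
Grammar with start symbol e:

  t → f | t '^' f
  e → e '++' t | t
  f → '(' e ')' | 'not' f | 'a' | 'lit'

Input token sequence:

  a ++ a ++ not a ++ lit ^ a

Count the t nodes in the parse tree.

5

[e [e [e [e [t [f a]]] ++ [t [f a]]] ++ [t [f not [f a]]]] ++ [t [t [f lit]] ^ [f a]]]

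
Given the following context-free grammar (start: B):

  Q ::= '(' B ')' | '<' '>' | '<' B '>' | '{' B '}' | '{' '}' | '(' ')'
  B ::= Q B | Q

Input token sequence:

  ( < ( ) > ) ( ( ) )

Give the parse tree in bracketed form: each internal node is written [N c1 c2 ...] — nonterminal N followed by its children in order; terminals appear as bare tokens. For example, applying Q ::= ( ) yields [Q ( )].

B
Q B
( B ) B
( Q ) B
( < B > ) B
( < Q > ) B
( < ( ) > ) B
( < ( ) > ) Q
( < ( ) > ) ( B )
( < ( ) > ) ( Q )
( < ( ) > ) ( ( ) )

[B [Q ( [B [Q < [B [Q ( )]] >]] )] [B [Q ( [B [Q ( )]] )]]]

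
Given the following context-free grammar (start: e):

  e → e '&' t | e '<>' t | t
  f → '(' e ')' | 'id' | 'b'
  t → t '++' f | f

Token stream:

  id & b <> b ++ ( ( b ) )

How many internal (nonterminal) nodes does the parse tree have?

17

[e [e [e [t [f id]]] & [t [f b]]] <> [t [t [f b]] ++ [f ( [e [t [f ( [e [t [f b]]] )]]] )]]]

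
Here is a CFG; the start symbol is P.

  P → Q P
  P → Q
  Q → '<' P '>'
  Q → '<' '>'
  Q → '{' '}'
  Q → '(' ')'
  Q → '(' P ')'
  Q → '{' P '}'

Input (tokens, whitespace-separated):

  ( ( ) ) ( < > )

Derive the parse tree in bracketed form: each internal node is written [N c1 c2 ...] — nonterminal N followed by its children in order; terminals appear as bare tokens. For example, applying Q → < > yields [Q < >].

P
Q P
( P ) P
( Q ) P
( ( ) ) P
( ( ) ) Q
( ( ) ) ( P )
( ( ) ) ( Q )
( ( ) ) ( < > )

[P [Q ( [P [Q ( )]] )] [P [Q ( [P [Q < >]] )]]]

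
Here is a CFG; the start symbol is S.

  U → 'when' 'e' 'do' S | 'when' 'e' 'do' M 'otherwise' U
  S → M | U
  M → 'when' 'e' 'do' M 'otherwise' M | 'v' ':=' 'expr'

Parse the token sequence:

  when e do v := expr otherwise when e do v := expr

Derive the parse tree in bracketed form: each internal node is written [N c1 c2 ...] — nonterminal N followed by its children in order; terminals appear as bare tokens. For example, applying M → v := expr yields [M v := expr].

[S [U when e do [M v := expr] otherwise [U when e do [S [M v := expr]]]]]

S
U
when e do M otherwise U
when e do v := expr otherwise U
when e do v := expr otherwise when e do S
when e do v := expr otherwise when e do M
when e do v := expr otherwise when e do v := expr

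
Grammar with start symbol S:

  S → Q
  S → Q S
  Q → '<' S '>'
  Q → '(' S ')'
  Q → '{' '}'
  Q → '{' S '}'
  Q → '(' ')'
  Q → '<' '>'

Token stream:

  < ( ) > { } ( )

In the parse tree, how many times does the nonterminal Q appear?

4

[S [Q < [S [Q ( )]] >] [S [Q { }] [S [Q ( )]]]]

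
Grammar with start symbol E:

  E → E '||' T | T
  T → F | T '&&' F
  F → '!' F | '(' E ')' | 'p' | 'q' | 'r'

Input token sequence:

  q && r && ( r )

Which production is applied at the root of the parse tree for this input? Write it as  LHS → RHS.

E → T

[E [T [T [T [F q]] && [F r]] && [F ( [E [T [F r]]] )]]]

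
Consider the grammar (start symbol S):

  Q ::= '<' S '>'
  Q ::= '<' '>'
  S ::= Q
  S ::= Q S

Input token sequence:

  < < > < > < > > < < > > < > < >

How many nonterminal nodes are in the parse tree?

16

[S [Q < [S [Q < >] [S [Q < >] [S [Q < >]]]] >] [S [Q < [S [Q < >]] >] [S [Q < >] [S [Q < >]]]]]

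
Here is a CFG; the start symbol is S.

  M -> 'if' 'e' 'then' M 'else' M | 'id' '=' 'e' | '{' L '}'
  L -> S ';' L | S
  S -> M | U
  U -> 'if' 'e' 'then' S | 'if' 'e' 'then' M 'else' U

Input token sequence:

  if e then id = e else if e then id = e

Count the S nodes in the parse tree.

[S [U if e then [M id = e] else [U if e then [S [M id = e]]]]]

2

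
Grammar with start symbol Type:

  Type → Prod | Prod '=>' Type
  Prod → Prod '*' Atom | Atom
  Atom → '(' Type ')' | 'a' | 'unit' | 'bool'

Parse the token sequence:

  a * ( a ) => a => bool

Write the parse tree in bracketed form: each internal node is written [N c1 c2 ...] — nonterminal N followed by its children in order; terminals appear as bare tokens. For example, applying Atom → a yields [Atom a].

[Type [Prod [Prod [Atom a]] * [Atom ( [Type [Prod [Atom a]]] )]] => [Type [Prod [Atom a]] => [Type [Prod [Atom bool]]]]]

Type
Prod => Type
Prod * Atom => Type
Atom * Atom => Type
a * Atom => Type
a * ( Type ) => Type
a * ( Prod ) => Type
a * ( Atom ) => Type
a * ( a ) => Type
a * ( a ) => Prod => Type
a * ( a ) => Atom => Type
a * ( a ) => a => Type
a * ( a ) => a => Prod
a * ( a ) => a => Atom
a * ( a ) => a => bool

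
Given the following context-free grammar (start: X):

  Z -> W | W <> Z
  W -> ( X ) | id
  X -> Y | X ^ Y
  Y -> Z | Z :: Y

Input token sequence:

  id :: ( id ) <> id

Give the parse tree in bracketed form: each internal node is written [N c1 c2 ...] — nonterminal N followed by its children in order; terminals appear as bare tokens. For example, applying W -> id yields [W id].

X
Y
Z :: Y
W :: Y
id :: Y
id :: Z
id :: W <> Z
id :: ( X ) <> Z
id :: ( Y ) <> Z
id :: ( Z ) <> Z
id :: ( W ) <> Z
id :: ( id ) <> Z
id :: ( id ) <> W
id :: ( id ) <> id

[X [Y [Z [W id]] :: [Y [Z [W ( [X [Y [Z [W id]]]] )] <> [Z [W id]]]]]]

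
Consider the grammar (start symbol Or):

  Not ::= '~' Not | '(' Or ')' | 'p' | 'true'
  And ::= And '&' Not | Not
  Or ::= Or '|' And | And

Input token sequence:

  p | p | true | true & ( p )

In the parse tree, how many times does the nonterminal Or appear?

[Or [Or [Or [Or [And [Not p]]] | [And [Not p]]] | [And [Not true]]] | [And [And [Not true]] & [Not ( [Or [And [Not p]]] )]]]

5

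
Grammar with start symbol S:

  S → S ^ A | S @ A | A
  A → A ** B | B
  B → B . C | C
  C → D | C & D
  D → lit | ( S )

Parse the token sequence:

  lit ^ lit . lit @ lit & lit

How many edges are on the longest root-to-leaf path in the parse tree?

[S [S [S [A [B [C [D lit]]]]] ^ [A [B [B [C [D lit]]] . [C [D lit]]]]] @ [A [B [C [C [D lit]] & [D lit]]]]]

7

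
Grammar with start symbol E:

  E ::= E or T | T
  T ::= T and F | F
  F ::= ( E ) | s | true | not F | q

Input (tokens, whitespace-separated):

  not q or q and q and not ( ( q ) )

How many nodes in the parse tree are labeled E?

4

[E [E [T [F not [F q]]]] or [T [T [T [F q]] and [F q]] and [F not [F ( [E [T [F ( [E [T [F q]]] )]]] )]]]]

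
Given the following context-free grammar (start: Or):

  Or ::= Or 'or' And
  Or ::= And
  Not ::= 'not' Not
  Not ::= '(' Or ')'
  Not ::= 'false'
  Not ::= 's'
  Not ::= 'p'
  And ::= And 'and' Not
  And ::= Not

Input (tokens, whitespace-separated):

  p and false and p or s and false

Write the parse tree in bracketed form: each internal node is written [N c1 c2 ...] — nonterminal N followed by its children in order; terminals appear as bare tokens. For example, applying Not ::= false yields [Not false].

Or
Or or And
And or And
And and Not or And
And and Not and Not or And
Not and Not and Not or And
p and Not and Not or And
p and false and Not or And
p and false and p or And
p and false and p or And and Not
p and false and p or Not and Not
p and false and p or s and Not
p and false and p or s and false

[Or [Or [And [And [And [Not p]] and [Not false]] and [Not p]]] or [And [And [Not s]] and [Not false]]]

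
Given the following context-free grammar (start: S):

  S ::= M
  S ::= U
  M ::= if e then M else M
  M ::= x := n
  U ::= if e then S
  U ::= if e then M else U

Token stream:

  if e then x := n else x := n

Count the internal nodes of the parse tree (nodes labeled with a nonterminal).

[S [M if e then [M x := n] else [M x := n]]]

4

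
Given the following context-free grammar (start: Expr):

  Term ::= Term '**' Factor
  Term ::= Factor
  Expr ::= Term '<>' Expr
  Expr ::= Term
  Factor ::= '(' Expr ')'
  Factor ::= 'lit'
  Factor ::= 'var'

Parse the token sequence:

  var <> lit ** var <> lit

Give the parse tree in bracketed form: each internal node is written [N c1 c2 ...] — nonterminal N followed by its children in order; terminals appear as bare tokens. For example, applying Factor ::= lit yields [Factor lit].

[Expr [Term [Factor var]] <> [Expr [Term [Term [Factor lit]] ** [Factor var]] <> [Expr [Term [Factor lit]]]]]

Expr
Term <> Expr
Factor <> Expr
var <> Expr
var <> Term <> Expr
var <> Term ** Factor <> Expr
var <> Factor ** Factor <> Expr
var <> lit ** Factor <> Expr
var <> lit ** var <> Expr
var <> lit ** var <> Term
var <> lit ** var <> Factor
var <> lit ** var <> lit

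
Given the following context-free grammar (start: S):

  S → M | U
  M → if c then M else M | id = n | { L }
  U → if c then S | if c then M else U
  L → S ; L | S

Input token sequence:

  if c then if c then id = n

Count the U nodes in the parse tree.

[S [U if c then [S [U if c then [S [M id = n]]]]]]

2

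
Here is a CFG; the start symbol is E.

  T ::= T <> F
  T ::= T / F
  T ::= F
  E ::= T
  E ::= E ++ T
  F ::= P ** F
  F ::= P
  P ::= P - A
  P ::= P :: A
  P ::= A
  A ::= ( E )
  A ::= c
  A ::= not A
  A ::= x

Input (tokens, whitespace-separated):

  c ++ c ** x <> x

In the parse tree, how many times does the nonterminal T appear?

3

[E [E [T [F [P [A c]]]]] ++ [T [T [F [P [A c]] ** [F [P [A x]]]]] <> [F [P [A x]]]]]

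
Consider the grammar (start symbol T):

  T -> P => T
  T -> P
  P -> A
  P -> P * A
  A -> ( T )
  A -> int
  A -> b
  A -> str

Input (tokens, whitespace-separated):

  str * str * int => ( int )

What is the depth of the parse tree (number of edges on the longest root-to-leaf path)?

7

[T [P [P [P [A str]] * [A str]] * [A int]] => [T [P [A ( [T [P [A int]]] )]]]]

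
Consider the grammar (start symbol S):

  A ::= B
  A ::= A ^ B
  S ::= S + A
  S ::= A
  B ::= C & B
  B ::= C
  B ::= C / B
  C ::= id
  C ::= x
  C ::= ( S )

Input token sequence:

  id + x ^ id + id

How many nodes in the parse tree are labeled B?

[S [S [S [A [B [C id]]]] + [A [A [B [C x]]] ^ [B [C id]]]] + [A [B [C id]]]]

4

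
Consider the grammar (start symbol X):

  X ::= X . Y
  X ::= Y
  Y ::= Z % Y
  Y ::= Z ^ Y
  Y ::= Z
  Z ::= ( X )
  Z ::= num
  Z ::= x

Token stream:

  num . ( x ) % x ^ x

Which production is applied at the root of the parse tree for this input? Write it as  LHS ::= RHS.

[X [X [Y [Z num]]] . [Y [Z ( [X [Y [Z x]]] )] % [Y [Z x] ^ [Y [Z x]]]]]

X ::= X . Y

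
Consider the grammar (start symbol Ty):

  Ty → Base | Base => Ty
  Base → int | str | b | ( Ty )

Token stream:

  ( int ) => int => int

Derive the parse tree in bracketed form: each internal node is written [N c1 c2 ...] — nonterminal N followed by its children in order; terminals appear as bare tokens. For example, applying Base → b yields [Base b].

Ty
Base => Ty
( Ty ) => Ty
( Base ) => Ty
( int ) => Ty
( int ) => Base => Ty
( int ) => int => Ty
( int ) => int => Base
( int ) => int => int

[Ty [Base ( [Ty [Base int]] )] => [Ty [Base int] => [Ty [Base int]]]]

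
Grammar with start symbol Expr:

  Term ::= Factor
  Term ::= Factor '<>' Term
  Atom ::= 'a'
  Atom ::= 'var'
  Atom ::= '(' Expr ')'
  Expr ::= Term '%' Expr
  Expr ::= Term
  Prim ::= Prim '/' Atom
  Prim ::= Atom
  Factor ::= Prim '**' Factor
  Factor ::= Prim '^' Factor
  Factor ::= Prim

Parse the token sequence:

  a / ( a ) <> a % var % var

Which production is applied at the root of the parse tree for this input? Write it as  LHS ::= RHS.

[Expr [Term [Factor [Prim [Prim [Atom a]] / [Atom ( [Expr [Term [Factor [Prim [Atom a]]]]] )]]] <> [Term [Factor [Prim [Atom a]]]]] % [Expr [Term [Factor [Prim [Atom var]]]] % [Expr [Term [Factor [Prim [Atom var]]]]]]]

Expr ::= Term '%' Expr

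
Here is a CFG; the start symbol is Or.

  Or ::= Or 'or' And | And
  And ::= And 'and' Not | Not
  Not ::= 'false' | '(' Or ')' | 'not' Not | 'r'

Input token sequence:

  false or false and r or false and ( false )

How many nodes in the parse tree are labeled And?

[Or [Or [Or [And [Not false]]] or [And [And [Not false]] and [Not r]]] or [And [And [Not false]] and [Not ( [Or [And [Not false]]] )]]]

6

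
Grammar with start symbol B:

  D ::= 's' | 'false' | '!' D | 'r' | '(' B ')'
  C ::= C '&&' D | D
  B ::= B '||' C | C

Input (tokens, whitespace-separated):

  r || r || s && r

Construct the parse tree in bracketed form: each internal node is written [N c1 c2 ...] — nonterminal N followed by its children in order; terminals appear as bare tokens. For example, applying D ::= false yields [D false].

B
B || C
B || C || C
C || C || C
D || C || C
r || C || C
r || D || C
r || r || C
r || r || C && D
r || r || D && D
r || r || s && D
r || r || s && r

[B [B [B [C [D r]]] || [C [D r]]] || [C [C [D s]] && [D r]]]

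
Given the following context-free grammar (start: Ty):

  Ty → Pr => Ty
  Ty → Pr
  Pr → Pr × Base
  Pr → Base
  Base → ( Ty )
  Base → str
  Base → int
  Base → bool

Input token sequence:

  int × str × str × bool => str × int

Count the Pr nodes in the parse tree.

[Ty [Pr [Pr [Pr [Pr [Base int]] × [Base str]] × [Base str]] × [Base bool]] => [Ty [Pr [Pr [Base str]] × [Base int]]]]

6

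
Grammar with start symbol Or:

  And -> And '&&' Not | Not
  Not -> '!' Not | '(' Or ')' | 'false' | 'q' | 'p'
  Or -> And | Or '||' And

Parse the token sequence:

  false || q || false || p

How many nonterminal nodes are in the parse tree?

12

[Or [Or [Or [Or [And [Not false]]] || [And [Not q]]] || [And [Not false]]] || [And [Not p]]]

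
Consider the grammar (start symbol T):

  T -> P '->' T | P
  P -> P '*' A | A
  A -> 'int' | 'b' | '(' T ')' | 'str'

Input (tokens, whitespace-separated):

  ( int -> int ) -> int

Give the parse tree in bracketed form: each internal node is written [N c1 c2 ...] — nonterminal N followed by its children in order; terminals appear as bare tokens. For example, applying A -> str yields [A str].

T
P -> T
A -> T
( T ) -> T
( P -> T ) -> T
( A -> T ) -> T
( int -> T ) -> T
( int -> P ) -> T
( int -> A ) -> T
( int -> int ) -> T
( int -> int ) -> P
( int -> int ) -> A
( int -> int ) -> int

[T [P [A ( [T [P [A int]] -> [T [P [A int]]]] )]] -> [T [P [A int]]]]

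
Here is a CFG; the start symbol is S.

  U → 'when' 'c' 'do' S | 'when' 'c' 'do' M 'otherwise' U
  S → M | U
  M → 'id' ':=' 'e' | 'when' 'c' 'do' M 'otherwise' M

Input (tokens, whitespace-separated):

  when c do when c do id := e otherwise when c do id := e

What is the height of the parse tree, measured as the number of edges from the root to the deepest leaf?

7

[S [U when c do [S [U when c do [M id := e] otherwise [U when c do [S [M id := e]]]]]]]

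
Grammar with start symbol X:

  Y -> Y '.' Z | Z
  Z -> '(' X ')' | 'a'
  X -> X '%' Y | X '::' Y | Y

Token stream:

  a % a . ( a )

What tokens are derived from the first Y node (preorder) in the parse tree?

[X [X [Y [Z a]]] % [Y [Y [Z a]] . [Z ( [X [Y [Z a]]] )]]]

a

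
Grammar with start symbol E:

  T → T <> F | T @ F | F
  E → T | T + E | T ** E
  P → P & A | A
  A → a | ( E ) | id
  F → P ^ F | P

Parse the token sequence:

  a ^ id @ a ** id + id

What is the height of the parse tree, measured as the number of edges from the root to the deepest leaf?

7

[E [T [T [F [P [A a]] ^ [F [P [A id]]]]] @ [F [P [A a]]]] ** [E [T [F [P [A id]]]] + [E [T [F [P [A id]]]]]]]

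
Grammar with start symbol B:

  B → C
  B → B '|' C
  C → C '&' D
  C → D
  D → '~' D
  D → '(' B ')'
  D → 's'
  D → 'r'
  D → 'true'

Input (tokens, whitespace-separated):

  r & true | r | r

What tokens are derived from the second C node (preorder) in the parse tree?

r

[B [B [B [C [C [D r]] & [D true]]] | [C [D r]]] | [C [D r]]]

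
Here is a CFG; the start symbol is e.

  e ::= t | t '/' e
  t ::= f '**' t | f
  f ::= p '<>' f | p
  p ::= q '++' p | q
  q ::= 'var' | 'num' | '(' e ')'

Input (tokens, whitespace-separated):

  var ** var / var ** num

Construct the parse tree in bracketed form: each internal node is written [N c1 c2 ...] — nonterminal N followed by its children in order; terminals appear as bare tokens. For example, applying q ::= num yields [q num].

[e [t [f [p [q var]]] ** [t [f [p [q var]]]]] / [e [t [f [p [q var]]] ** [t [f [p [q num]]]]]]]

e
t / e
f ** t / e
p ** t / e
q ** t / e
var ** t / e
var ** f / e
var ** p / e
var ** q / e
var ** var / e
var ** var / t
var ** var / f ** t
var ** var / p ** t
var ** var / q ** t
var ** var / var ** t
var ** var / var ** f
var ** var / var ** p
var ** var / var ** q
var ** var / var ** num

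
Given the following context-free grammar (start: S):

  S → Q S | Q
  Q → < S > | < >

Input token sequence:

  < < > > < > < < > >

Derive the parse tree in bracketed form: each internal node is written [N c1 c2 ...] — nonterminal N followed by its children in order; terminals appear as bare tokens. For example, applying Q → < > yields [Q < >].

[S [Q < [S [Q < >]] >] [S [Q < >] [S [Q < [S [Q < >]] >]]]]

S
Q S
< S > S
< Q > S
< < > > S
< < > > Q S
< < > > < > S
< < > > < > Q
< < > > < > < S >
< < > > < > < Q >
< < > > < > < < > >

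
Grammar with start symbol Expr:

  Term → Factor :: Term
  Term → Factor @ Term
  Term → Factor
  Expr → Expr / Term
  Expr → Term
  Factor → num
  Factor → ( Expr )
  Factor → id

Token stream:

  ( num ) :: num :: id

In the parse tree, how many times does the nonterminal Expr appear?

[Expr [Term [Factor ( [Expr [Term [Factor num]]] )] :: [Term [Factor num] :: [Term [Factor id]]]]]

2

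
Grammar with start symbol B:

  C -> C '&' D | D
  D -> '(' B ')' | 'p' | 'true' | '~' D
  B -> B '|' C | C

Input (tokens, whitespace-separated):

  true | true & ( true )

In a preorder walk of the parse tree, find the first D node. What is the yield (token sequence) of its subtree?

true

[B [B [C [D true]]] | [C [C [D true]] & [D ( [B [C [D true]]] )]]]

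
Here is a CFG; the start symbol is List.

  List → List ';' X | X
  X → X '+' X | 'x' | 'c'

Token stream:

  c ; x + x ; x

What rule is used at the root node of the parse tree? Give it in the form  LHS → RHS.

List → List ';' X

[List [List [List [X c]] ; [X [X x] + [X x]]] ; [X x]]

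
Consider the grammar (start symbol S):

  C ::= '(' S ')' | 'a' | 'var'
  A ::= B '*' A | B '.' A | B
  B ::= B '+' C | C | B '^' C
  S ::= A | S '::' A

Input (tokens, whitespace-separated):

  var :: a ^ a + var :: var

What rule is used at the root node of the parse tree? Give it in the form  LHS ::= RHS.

[S [S [S [A [B [C var]]]] :: [A [B [B [B [C a]] ^ [C a]] + [C var]]]] :: [A [B [C var]]]]

S ::= S '::' A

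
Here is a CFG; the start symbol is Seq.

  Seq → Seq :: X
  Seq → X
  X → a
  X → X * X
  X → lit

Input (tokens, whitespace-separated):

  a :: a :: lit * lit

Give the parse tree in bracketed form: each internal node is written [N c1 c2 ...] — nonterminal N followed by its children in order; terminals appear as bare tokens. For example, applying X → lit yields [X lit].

[Seq [Seq [Seq [X a]] :: [X a]] :: [X [X lit] * [X lit]]]

Seq
Seq :: X
Seq :: X :: X
X :: X :: X
a :: X :: X
a :: a :: X
a :: a :: X * X
a :: a :: lit * X
a :: a :: lit * lit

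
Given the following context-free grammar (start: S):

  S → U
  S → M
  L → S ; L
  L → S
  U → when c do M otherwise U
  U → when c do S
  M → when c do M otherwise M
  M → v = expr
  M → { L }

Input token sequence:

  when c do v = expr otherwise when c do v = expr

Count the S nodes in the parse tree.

[S [U when c do [M v = expr] otherwise [U when c do [S [M v = expr]]]]]

2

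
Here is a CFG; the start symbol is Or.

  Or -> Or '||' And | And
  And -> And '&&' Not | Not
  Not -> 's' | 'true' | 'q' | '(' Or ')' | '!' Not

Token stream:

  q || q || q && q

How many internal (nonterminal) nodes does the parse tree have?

11

[Or [Or [Or [And [Not q]]] || [And [Not q]]] || [And [And [Not q]] && [Not q]]]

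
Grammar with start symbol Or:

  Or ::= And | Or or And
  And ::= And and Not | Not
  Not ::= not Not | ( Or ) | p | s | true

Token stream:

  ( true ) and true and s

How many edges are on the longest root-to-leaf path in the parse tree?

8

[Or [And [And [And [Not ( [Or [And [Not true]]] )]] and [Not true]] and [Not s]]]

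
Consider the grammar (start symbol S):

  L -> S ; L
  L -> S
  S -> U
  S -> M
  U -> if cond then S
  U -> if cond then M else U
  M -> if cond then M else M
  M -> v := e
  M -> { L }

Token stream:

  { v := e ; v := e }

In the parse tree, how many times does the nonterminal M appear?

[S [M { [L [S [M v := e]] ; [L [S [M v := e]]]] }]]

3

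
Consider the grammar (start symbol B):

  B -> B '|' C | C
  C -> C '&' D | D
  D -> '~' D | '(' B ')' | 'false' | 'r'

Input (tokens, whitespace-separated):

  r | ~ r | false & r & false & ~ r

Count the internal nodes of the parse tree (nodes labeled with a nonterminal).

[B [B [B [C [D r]]] | [C [D ~ [D r]]]] | [C [C [C [C [D false]] & [D r]] & [D false]] & [D ~ [D r]]]]

17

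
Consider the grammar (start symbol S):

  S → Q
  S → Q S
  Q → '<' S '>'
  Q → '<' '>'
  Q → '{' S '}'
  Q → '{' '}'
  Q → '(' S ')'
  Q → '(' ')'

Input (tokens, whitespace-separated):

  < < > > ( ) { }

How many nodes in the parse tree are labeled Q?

[S [Q < [S [Q < >]] >] [S [Q ( )] [S [Q { }]]]]

4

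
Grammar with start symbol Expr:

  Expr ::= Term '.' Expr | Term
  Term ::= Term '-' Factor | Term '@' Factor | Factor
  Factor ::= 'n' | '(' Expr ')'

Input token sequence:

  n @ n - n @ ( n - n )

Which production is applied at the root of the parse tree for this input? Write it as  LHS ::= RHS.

[Expr [Term [Term [Term [Term [Factor n]] @ [Factor n]] - [Factor n]] @ [Factor ( [Expr [Term [Term [Factor n]] - [Factor n]]] )]]]

Expr ::= Term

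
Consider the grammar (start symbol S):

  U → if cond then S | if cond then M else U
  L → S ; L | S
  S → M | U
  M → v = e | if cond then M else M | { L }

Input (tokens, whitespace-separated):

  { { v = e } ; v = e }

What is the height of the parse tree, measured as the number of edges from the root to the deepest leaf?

8

[S [M { [L [S [M { [L [S [M v = e]]] }]] ; [L [S [M v = e]]]] }]]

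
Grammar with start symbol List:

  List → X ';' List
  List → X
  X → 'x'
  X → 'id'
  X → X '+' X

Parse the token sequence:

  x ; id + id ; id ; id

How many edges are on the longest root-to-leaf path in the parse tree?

5

[List [X x] ; [List [X [X id] + [X id]] ; [List [X id] ; [List [X id]]]]]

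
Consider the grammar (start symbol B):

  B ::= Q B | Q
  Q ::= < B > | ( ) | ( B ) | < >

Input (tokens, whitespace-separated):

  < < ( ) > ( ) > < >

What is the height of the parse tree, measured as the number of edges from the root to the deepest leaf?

[B [Q < [B [Q < [B [Q ( )]] >] [B [Q ( )]]] >] [B [Q < >]]]

6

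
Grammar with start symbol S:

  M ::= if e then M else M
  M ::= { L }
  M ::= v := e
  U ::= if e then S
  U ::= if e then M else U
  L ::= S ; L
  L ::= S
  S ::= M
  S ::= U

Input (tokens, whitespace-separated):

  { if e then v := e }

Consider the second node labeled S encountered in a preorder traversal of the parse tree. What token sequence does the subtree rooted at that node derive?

[S [M { [L [S [U if e then [S [M v := e]]]]] }]]

if e then v := e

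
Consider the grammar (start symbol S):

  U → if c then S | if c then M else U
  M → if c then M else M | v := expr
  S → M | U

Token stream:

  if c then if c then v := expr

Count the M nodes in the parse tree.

1

[S [U if c then [S [U if c then [S [M v := expr]]]]]]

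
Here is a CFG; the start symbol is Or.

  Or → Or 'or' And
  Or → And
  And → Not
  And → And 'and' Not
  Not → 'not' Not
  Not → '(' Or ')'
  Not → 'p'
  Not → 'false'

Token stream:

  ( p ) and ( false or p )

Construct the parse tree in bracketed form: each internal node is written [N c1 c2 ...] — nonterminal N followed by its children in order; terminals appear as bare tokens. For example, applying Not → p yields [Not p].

Or
And
And and Not
Not and Not
( Or ) and Not
( And ) and Not
( Not ) and Not
( p ) and Not
( p ) and ( Or )
( p ) and ( Or or And )
( p ) and ( And or And )
( p ) and ( Not or And )
( p ) and ( false or And )
( p ) and ( false or Not )
( p ) and ( false or p )

[Or [And [And [Not ( [Or [And [Not p]]] )]] and [Not ( [Or [Or [And [Not false]]] or [And [Not p]]] )]]]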